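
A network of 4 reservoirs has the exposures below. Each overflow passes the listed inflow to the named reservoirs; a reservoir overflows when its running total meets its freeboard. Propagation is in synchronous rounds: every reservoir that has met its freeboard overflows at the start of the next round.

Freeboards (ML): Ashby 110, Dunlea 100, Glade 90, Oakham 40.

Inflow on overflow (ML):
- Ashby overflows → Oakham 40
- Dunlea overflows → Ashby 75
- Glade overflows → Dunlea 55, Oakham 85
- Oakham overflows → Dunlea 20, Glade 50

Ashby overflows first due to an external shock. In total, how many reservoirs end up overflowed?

Round 1 — Ashby overflows (initial).
  Oakham: +40 → 40 ≥ 40
Round 2 — Oakham overflows.
  Dunlea: +20 → 20 < 100
  Glade: +50 → 50 < 90
No further overflows.

2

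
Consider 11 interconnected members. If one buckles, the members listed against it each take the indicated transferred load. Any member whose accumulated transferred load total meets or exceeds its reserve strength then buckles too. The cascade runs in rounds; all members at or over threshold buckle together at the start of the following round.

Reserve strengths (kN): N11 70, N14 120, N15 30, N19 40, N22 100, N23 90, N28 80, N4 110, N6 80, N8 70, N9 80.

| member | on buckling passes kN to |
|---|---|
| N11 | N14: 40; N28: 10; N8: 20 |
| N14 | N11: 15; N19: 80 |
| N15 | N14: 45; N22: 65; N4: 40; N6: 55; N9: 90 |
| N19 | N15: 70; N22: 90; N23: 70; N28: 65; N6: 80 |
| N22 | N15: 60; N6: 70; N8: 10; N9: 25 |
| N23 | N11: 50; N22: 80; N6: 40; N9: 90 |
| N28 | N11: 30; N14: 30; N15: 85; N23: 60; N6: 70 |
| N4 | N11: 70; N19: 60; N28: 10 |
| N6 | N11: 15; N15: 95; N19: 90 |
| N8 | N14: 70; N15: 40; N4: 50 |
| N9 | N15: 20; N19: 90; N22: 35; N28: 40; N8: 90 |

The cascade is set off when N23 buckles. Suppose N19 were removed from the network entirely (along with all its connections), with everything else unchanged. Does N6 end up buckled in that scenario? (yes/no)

With N19 removed:
Round 1 — N23 buckles (initial).
  N11: +50 → 50 < 70
  N22: +80 → 80 < 100
  N6: +40 → 40 < 80
  N9: +90 → 90 ≥ 80
Round 2 — N9 buckles.
  N15: +20 → 20 < 30
  N22: +35 → 115 ≥ 100
  N28: +40 → 40 < 80
  N8: +90 → 90 ≥ 70
Round 3 — N22, N8 buckle.
  N14: +70 → 70 < 120
  N15: +60+40 → 120 ≥ 30
  N4: +50 → 50 < 110
  N6: +70 → 110 ≥ 80
Round 4 — N15, N6 buckle.
  N11: +15 → 65 < 70
  N14: +45 → 115 < 120
  N4: +40 → 90 < 110
No further bucklings.

yes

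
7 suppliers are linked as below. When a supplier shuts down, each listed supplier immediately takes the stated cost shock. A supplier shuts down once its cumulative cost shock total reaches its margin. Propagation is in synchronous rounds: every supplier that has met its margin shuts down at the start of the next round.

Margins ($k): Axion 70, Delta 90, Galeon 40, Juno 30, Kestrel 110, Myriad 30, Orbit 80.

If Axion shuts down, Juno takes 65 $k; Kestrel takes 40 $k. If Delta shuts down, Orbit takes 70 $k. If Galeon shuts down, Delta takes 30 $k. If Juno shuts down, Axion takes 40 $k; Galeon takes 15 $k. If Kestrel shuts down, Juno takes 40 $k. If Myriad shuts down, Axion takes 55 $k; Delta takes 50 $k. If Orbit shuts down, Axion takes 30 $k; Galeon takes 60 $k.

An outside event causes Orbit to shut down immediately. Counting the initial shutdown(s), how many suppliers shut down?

2

Round 1 — Orbit shuts down (initial).
  Axion: +30 → 30 < 70
  Galeon: +60 → 60 ≥ 40
Round 2 — Galeon shuts down.
  Delta: +30 → 30 < 90
No further shutdowns.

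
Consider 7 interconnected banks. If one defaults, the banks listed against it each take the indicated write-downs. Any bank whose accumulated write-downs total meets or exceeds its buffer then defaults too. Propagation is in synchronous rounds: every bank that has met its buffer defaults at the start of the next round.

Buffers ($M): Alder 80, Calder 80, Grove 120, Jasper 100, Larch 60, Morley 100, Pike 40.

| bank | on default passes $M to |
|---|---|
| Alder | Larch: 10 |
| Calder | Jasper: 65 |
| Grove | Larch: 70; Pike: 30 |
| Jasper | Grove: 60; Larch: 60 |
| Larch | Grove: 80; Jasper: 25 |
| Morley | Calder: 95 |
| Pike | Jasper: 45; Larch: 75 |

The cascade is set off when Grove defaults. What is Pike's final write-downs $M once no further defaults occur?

30

Round 1 — Grove defaults (initial).
  Larch: +70 → 70 ≥ 60
  Pike: +30 → 30 < 40
Round 2 — Larch defaults.
  Jasper: +25 → 25 < 100
No further defaults.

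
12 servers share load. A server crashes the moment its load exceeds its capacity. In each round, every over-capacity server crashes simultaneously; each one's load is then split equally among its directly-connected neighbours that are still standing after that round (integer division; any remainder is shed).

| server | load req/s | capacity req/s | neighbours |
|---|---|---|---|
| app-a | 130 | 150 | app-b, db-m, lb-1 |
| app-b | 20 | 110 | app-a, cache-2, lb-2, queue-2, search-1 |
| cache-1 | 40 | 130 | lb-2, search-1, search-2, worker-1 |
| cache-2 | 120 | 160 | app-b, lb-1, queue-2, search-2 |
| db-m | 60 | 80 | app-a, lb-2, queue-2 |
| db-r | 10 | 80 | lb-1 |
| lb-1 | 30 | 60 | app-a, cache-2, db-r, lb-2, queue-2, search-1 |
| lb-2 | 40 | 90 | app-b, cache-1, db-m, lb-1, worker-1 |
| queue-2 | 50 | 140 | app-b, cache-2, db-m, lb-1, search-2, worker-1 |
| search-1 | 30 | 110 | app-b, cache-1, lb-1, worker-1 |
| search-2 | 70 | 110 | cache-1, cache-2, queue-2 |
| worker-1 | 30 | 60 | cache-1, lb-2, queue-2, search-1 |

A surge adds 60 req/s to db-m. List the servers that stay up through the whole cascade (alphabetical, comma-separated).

db-r

Round 1 — db-m at 120 > 80. db-m crashes.
  db-m sheds 120 req/s to app-a, lb-2, queue-2: 40 each.
    app-a: 130+40 = 170 > 150
    lb-2: 40+40 = 80 ≤ 90
    queue-2: 50+40 = 90 ≤ 140
Round 2 — app-a crashes.
  app-a sheds 170 req/s to app-b, lb-1: 85 each.
    app-b: 20+85 = 105 ≤ 110
    lb-1: 30+85 = 115 > 60
Round 3 — lb-1 crashes.
  lb-1 sheds 115 req/s to cache-2, db-r, lb-2, queue-2, search-1: 23 each.
    cache-2: 120+23 = 143 ≤ 160
    db-r: 10+23 = 33 ≤ 80
    lb-2: 80+23 = 103 > 90
    queue-2: 90+23 = 113 ≤ 140
    search-1: 30+23 = 53 ≤ 110
Round 4 — lb-2 crashes.
  lb-2 sheds 103 req/s to app-b, cache-1, worker-1: 34 each (1 lost).
    app-b: 105+34 = 139 > 110
    cache-1: 40+34 = 74 ≤ 130
    worker-1: 30+34 = 64 > 60
Round 5 — app-b, worker-1 crash.
  app-b sheds 139 req/s to cache-2, queue-2, search-1: 46 each (1 lost).
    cache-2: 143+46 = 189 > 160
    queue-2: 113+46 = 159 > 140
    search-1: 53+46 = 99 ≤ 110
  worker-1 sheds 64 req/s to cache-1, queue-2, search-1: 21 each (1 lost).
    cache-1: 74+21 = 95 ≤ 130
    queue-2: 159+21 = 180 > 140
    search-1: 99+21 = 120 > 110
Round 6 — cache-2, queue-2, search-1 crash.
  cache-2 sheds 189 req/s to search-2: 189 each.
    search-2: 70+189 = 259 > 110
  queue-2 sheds 180 req/s to search-2: 180 each.
    search-2: 259+180 = 439 > 110
  search-1 sheds 120 req/s to cache-1: 120 each.
    cache-1: 95+120 = 215 > 130
Round 7 — cache-1, search-2 crash.
  cache-1 sheds 215 req/s: no online neighbours, lost.
  search-2 sheds 439 req/s: no online neighbours, lost.
No further crashes.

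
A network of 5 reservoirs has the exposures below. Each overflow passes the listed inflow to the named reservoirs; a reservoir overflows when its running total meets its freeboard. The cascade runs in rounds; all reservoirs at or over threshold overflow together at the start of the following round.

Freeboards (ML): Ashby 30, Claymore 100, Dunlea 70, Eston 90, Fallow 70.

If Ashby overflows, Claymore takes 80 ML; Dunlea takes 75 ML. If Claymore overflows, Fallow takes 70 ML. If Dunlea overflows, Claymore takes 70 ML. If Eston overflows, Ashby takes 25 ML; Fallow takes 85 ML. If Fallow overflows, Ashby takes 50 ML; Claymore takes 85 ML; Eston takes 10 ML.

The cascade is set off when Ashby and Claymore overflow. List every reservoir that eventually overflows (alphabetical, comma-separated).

Round 1 — Ashby, Claymore overflow (initial).
  Dunlea: +75 → 75 ≥ 70
  Fallow: +70 → 70 ≥ 70
Round 2 — Dunlea, Fallow overflow.
  Eston: +10 → 10 < 90
No further overflows.

Ashby, Claymore, Dunlea, Fallow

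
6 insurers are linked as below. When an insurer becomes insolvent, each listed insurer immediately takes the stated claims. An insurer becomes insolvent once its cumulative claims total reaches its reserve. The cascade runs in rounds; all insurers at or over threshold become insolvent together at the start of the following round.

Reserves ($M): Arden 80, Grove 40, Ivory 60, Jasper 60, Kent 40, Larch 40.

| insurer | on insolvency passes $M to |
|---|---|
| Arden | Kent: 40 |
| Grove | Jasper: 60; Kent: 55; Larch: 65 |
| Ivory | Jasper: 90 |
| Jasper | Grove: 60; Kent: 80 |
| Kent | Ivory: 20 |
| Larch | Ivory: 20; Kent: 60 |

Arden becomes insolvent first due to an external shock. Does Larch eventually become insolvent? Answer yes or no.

no

Round 1 — Arden becomes insolvent (initial).
  Kent: +40 → 40 ≥ 40
Round 2 — Kent becomes insolvent.
  Ivory: +20 → 20 < 60
No further insolvencies.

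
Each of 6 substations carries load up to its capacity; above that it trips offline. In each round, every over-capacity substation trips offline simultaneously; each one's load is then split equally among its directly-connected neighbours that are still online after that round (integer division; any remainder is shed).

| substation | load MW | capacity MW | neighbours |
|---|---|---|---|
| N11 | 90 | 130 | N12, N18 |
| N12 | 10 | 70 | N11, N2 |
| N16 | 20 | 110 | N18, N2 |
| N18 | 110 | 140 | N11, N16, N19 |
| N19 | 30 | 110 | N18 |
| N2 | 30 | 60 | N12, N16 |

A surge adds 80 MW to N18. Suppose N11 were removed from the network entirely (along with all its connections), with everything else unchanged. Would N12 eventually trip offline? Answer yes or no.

yes

With N11 removed:
Round 1 — N18 at 190 > 140. N18 trips offline.
  N18 sheds 190 MW to N16, N19: 95 each.
    N16: 20+95 = 115 > 110
    N19: 30+95 = 125 > 110
Round 2 — N16, N19 trip offline.
  N16 sheds 115 MW to N2: 115 each.
    N2: 30+115 = 145 > 60
  N19 sheds 125 MW: no online neighbours, lost.
Round 3 — N2 trips offline.
  N2 sheds 145 MW to N12: 145 each.
    N12: 10+145 = 155 > 70
Round 4 — N12 trips offline.
  N12 sheds 155 MW: no online neighbours, lost.
No further trips.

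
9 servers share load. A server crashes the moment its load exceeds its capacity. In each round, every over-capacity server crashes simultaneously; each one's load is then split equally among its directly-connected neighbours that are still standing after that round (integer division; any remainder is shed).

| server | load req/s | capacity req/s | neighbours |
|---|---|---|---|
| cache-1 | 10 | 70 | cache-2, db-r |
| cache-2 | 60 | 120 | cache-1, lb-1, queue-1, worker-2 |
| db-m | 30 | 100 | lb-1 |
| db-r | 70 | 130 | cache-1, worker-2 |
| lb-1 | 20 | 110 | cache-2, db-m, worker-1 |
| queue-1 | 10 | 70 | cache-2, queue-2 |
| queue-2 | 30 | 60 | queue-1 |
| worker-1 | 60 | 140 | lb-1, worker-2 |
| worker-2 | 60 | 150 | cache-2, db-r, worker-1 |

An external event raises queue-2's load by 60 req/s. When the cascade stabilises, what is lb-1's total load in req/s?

Round 1 — queue-2 at 90 > 60. queue-2 crashes.
  queue-2 sheds 90 req/s to queue-1: 90 each.
    queue-1: 10+90 = 100 > 70
Round 2 — queue-1 crashes.
  queue-1 sheds 100 req/s to cache-2: 100 each.
    cache-2: 60+100 = 160 > 120
Round 3 — cache-2 crashes.
  cache-2 sheds 160 req/s to cache-1, lb-1, worker-2: 53 each (1 lost).
    cache-1: 10+53 = 63 ≤ 70
    lb-1: 20+53 = 73 ≤ 110
    worker-2: 60+53 = 113 ≤ 150
No further crashes.

73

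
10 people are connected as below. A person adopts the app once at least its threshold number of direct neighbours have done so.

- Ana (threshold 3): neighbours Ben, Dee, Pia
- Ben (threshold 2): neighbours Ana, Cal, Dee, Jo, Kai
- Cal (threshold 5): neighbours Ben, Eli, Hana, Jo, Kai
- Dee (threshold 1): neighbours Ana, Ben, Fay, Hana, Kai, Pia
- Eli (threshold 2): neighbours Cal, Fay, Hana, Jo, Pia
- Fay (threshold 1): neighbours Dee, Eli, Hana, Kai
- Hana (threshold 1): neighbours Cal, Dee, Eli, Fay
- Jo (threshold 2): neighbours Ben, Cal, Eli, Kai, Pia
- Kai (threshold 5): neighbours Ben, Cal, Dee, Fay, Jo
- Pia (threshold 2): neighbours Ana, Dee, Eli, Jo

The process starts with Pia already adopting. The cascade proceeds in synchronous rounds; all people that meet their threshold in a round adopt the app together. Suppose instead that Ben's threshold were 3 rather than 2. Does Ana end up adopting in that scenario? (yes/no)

With Ben's threshold at 3:
Round 1 — Pia adopts the app (initial).
Round 2 — checking thresholds:
  Ana: 1 of 3 neighbours < 3, not yet.
  Dee: 1 of 6 neighbours ≥ 1, adopts the app.
  Eli: 1 of 5 neighbours < 2, not yet.
  Jo: 1 of 5 neighbours < 2, not yet.
Round 3 — checking thresholds:
  Ana: 2 of 3 neighbours < 3, not yet.
  Ben: 1 of 5 neighbours < 3, not yet.
  Eli: 1 of 5 neighbours < 2, not yet.
  Fay: 1 of 4 neighbours ≥ 1, adopts the app.
  Hana: 1 of 4 neighbours ≥ 1, adopts the app.
  Jo: 1 of 5 neighbours < 2, not yet.
  Kai: 1 of 5 neighbours < 5, not yet.
Round 4 — checking thresholds:
  Ana: 2 of 3 neighbours < 3, not yet.
  Ben: 1 of 5 neighbours < 3, not yet.
  Cal: 1 of 5 neighbours < 5, not yet.
  Eli: 3 of 5 neighbours ≥ 2, adopts the app.
  Jo: 1 of 5 neighbours < 2, not yet.
  Kai: 2 of 5 neighbours < 5, not yet.
Round 5 — checking thresholds:
  Ana: 2 of 3 neighbours < 3, not yet.
  Ben: 1 of 5 neighbours < 3, not yet.
  Cal: 2 of 5 neighbours < 5, not yet.
  Jo: 2 of 5 neighbours ≥ 2, adopts the app.
  Kai: 2 of 5 neighbours < 5, not yet.
Round 6 — no new adoptions; cascade stops.

no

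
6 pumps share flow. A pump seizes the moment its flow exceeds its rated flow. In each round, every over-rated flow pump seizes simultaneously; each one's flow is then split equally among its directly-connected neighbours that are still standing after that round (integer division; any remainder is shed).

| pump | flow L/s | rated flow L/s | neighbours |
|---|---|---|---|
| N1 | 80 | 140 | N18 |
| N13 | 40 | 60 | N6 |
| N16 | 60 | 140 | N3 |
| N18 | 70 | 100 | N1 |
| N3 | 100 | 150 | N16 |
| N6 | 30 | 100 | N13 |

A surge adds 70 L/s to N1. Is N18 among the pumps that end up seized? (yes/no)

Round 1 — N1 at 150 > 140. N1 seizes.
  N1 sheds 150 L/s to N18: 150 each.
    N18: 70+150 = 220 > 100
Round 2 — N18 seizes.
  N18 sheds 220 L/s: no online neighbours, lost.
No further seizures.

yes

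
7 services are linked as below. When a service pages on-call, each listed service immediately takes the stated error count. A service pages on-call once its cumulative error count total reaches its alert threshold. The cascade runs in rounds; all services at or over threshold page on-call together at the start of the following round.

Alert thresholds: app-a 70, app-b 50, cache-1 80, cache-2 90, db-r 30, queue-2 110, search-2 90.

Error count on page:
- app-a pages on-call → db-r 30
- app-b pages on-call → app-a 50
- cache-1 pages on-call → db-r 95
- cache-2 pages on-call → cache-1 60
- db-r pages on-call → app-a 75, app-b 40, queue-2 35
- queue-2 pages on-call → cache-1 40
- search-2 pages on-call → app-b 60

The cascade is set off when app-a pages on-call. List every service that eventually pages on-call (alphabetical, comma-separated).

app-a, db-r

Round 1 — app-a pages on-call (initial).
  db-r: +30 → 30 ≥ 30
Round 2 — db-r pages on-call.
  app-b: +40 → 40 < 50
  queue-2: +35 → 35 < 110
No further pages.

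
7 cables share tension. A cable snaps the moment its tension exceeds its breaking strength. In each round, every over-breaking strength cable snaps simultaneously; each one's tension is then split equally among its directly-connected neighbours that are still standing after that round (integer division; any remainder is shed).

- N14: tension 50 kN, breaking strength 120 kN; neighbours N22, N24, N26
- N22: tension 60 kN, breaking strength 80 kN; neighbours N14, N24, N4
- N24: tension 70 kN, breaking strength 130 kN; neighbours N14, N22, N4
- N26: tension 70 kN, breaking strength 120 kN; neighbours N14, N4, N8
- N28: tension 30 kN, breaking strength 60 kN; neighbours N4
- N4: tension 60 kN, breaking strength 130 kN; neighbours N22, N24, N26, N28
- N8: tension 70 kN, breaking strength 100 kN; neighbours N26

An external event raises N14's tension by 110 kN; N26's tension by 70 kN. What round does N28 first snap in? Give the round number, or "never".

4

Round 1 — N14 at 160 > 120; N26 at 140 > 120. N14, N26 snap.
  N14 sheds 160 kN to N22, N24: 80 each.
    N22: 60+80 = 140 > 80
    N24: 70+80 = 150 > 130
  N26 sheds 140 kN to N4, N8: 70 each.
    N4: 60+70 = 130 ≤ 130
    N8: 70+70 = 140 > 100
Round 2 — N22, N24, N8 snap.
  N22 sheds 140 kN to N4: 140 each.
    N4: 130+140 = 270 > 130
  N24 sheds 150 kN to N4: 150 each.
    N4: 270+150 = 420 > 130
  N8 sheds 140 kN: no online neighbours, lost.
Round 3 — N4 snaps.
  N4 sheds 420 kN to N28: 420 each.
    N28: 30+420 = 450 > 60
Round 4 — N28 snaps.
  N28 sheds 450 kN: no online neighbours, lost.
No further breaks.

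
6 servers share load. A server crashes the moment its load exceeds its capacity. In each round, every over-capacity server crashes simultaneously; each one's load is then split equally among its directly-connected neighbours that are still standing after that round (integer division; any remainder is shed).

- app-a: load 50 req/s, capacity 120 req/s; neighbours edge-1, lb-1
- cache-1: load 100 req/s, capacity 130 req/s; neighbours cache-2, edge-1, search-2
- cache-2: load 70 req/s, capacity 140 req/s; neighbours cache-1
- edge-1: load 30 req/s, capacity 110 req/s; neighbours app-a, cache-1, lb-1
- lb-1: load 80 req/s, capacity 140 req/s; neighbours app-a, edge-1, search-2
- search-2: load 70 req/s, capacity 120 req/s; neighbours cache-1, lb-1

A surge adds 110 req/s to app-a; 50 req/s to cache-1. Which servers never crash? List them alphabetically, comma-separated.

cache-2

Round 1 — app-a at 160 > 120; cache-1 at 150 > 130. app-a, cache-1 crash.
  app-a sheds 160 req/s to edge-1, lb-1: 80 each.
    edge-1: 30+80 = 110 ≤ 110
    lb-1: 80+80 = 160 > 140
  cache-1 sheds 150 req/s to cache-2, edge-1, search-2: 50 each.
    cache-2: 70+50 = 120 ≤ 140
    edge-1: 110+50 = 160 > 110
    search-2: 70+50 = 120 ≤ 120
Round 2 — edge-1, lb-1 crash.
  edge-1 sheds 160 req/s: no online neighbours, lost.
  lb-1 sheds 160 req/s to search-2: 160 each.
    search-2: 120+160 = 280 > 120
Round 3 — search-2 crashes.
  search-2 sheds 280 req/s: no online neighbours, lost.
No further crashes.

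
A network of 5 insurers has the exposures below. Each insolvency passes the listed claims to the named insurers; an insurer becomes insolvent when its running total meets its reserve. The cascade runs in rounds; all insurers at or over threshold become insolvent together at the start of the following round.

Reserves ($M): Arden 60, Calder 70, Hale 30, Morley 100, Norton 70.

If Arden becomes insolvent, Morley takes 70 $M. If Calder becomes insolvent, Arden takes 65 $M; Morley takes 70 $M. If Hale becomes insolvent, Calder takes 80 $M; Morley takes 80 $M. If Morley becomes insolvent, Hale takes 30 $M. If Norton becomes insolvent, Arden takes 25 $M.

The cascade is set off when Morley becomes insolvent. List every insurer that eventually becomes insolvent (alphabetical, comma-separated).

Arden, Calder, Hale, Morley

Round 1 — Morley becomes insolvent (initial).
  Hale: +30 → 30 ≥ 30
Round 2 — Hale becomes insolvent.
  Calder: +80 → 80 ≥ 70
Round 3 — Calder becomes insolvent.
  Arden: +65 → 65 ≥ 60
Round 4 — Arden becomes insolvent.
No further insolvencies.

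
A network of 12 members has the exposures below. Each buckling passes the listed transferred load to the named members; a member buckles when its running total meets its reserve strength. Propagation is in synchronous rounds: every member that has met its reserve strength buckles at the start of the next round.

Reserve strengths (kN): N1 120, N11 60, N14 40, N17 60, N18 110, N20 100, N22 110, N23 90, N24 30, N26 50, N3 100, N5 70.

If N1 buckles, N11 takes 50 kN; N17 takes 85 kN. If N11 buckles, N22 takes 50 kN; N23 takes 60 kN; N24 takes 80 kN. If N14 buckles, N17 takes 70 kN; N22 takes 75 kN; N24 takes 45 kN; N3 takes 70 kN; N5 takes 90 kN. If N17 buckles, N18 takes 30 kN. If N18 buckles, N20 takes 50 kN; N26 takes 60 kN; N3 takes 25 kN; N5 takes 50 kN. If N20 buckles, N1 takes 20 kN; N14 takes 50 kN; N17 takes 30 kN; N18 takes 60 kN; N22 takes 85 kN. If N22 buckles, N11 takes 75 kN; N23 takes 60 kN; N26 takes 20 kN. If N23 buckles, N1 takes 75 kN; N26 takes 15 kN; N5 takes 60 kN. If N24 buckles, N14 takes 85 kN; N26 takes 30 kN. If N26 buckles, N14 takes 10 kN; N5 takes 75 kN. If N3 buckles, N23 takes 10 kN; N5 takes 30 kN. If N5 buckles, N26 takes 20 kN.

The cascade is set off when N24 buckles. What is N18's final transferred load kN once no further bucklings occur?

30

Round 1 — N24 buckles (initial).
  N14: +85 → 85 ≥ 40
  N26: +30 → 30 < 50
Round 2 — N14 buckles.
  N17: +70 → 70 ≥ 60
  N22: +75 → 75 < 110
  N3: +70 → 70 < 100
  N5: +90 → 90 ≥ 70
Round 3 — N17, N5 buckle.
  N18: +30 → 30 < 110
  N26: +20 → 50 ≥ 50
Round 4 — N26 buckles.
No further bucklings.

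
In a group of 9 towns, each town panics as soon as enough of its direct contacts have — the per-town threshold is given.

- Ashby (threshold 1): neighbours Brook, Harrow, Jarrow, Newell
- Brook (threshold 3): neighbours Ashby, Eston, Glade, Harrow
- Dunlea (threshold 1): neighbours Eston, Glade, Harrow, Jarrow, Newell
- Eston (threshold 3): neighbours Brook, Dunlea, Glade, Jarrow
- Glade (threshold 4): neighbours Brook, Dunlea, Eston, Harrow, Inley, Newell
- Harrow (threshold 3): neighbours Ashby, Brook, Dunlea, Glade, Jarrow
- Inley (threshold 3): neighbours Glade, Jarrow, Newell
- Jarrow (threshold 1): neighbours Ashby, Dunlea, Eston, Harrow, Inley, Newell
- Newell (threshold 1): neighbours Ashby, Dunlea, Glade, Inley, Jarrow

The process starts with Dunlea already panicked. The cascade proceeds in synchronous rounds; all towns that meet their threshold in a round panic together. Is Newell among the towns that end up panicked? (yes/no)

Round 1 — Dunlea panics (initial).
Round 2 — checking thresholds:
  Eston: 1 of 4 neighbours < 3, holds.
  Glade: 1 of 6 neighbours < 4, holds.
  Harrow: 1 of 5 neighbours < 3, holds.
  Jarrow: 1 of 6 neighbours ≥ 1, panics.
  Newell: 1 of 5 neighbours ≥ 1, panics.
Round 3 — checking thresholds:
  Ashby: 2 of 4 neighbours ≥ 1, panics.
  Eston: 2 of 4 neighbours < 3, holds.
  Glade: 2 of 6 neighbours < 4, holds.
  Harrow: 2 of 5 neighbours < 3, holds.
  Inley: 2 of 3 neighbours < 3, holds.
Round 4 — checking thresholds:
  Brook: 1 of 4 neighbours < 3, holds.
  Eston: 2 of 4 neighbours < 3, holds.
  Glade: 2 of 6 neighbours < 4, holds.
  Harrow: 3 of 5 neighbours ≥ 3, panics.
  Inley: 2 of 3 neighbours < 3, holds.
Round 5 — no new panics; cascade stops.

yes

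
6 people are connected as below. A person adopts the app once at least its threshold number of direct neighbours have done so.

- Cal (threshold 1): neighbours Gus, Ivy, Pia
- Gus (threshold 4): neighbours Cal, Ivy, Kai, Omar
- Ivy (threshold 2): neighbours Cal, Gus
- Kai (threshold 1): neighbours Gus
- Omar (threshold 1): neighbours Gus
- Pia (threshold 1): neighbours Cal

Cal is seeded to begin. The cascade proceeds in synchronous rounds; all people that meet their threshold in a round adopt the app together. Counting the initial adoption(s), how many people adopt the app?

Round 1 — Cal adopts the app (initial).
Round 2 — checking thresholds:
  Gus: 1 of 4 neighbours < 4, below threshold.
  Ivy: 1 of 2 neighbours < 2, below threshold.
  Pia: 1 of 1 neighbours ≥ 1, adopts the app.
Round 3 — no new adoptions; cascade stops.

2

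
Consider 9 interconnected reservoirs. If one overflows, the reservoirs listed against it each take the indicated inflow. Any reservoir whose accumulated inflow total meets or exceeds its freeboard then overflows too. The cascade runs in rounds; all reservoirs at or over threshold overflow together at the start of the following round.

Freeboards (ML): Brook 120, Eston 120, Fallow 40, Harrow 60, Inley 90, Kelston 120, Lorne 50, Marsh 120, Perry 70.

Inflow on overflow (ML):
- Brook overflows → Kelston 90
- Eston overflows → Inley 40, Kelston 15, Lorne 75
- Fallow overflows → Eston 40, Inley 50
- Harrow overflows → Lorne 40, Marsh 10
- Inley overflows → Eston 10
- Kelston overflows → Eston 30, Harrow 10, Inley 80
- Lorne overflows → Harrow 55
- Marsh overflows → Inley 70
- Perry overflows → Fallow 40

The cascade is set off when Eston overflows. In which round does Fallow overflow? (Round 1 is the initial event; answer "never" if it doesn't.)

never

Round 1 — Eston overflows (initial).
  Inley: +40 → 40 < 90
  Kelston: +15 → 15 < 120
  Lorne: +75 → 75 ≥ 50
Round 2 — Lorne overflows.
  Harrow: +55 → 55 < 60
No further overflows.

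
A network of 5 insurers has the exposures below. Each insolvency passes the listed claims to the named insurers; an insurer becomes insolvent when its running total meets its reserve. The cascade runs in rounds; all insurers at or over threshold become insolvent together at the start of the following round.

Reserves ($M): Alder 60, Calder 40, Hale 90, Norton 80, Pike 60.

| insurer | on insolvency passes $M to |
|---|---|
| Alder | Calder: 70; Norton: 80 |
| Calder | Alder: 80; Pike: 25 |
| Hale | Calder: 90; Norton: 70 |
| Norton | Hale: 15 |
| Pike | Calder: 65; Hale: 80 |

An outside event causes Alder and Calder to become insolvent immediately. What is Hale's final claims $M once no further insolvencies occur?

Round 1 — Alder, Calder become insolvent (initial).
  Norton: +80 → 80 ≥ 80
  Pike: +25 → 25 < 60
Round 2 — Norton becomes insolvent.
  Hale: +15 → 15 < 90
No further insolvencies.

15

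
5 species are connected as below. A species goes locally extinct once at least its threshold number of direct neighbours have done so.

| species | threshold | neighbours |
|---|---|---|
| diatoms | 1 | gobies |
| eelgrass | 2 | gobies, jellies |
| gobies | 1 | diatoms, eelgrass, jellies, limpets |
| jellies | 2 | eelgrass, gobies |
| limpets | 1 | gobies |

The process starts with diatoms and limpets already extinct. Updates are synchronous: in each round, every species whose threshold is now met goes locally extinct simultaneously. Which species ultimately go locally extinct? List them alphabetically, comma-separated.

diatoms, gobies, limpets

Round 1 — diatoms, limpets go locally extinct (initial).
Round 2 — checking thresholds:
  gobies: 2 of 4 neighbours ≥ 1, goes locally extinct.
Round 3 — no new extinctions; cascade stops.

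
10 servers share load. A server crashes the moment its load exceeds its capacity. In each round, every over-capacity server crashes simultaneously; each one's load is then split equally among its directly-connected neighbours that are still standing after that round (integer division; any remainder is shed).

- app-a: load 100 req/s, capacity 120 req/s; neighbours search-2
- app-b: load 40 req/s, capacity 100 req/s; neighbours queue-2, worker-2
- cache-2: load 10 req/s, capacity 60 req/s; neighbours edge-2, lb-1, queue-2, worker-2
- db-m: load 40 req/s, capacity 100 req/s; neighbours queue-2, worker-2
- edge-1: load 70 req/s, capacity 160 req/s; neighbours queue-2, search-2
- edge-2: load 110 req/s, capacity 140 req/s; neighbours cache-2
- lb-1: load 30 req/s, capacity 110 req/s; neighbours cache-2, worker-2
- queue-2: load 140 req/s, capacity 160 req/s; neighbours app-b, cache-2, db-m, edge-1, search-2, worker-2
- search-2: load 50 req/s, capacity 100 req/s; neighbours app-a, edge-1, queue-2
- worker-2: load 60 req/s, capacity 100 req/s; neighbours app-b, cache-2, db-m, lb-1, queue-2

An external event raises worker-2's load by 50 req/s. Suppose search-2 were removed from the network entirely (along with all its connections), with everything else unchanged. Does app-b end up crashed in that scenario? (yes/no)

yes

With search-2 removed:
Round 1 — worker-2 at 110 > 100. worker-2 crashes.
  worker-2 sheds 110 req/s to app-b, cache-2, db-m, lb-1, queue-2: 22 each.
    app-b: 40+22 = 62 ≤ 100
    cache-2: 10+22 = 32 ≤ 60
    db-m: 40+22 = 62 ≤ 100
    lb-1: 30+22 = 52 ≤ 110
    queue-2: 140+22 = 162 > 160
Round 2 — queue-2 crashes.
  queue-2 sheds 162 req/s to app-b, cache-2, db-m, edge-1: 40 each (2 lost).
    app-b: 62+40 = 102 > 100
    cache-2: 32+40 = 72 > 60
    db-m: 62+40 = 102 > 100
    edge-1: 70+40 = 110 ≤ 160
Round 3 — app-b, cache-2, db-m crash.
  app-b sheds 102 req/s: no online neighbours, lost.
  cache-2 sheds 72 req/s to edge-2, lb-1: 36 each.
    edge-2: 110+36 = 146 > 140
    lb-1: 52+36 = 88 ≤ 110
  db-m sheds 102 req/s: no online neighbours, lost.
Round 4 — edge-2 crashes.
  edge-2 sheds 146 req/s: no online neighbours, lost.
No further crashes.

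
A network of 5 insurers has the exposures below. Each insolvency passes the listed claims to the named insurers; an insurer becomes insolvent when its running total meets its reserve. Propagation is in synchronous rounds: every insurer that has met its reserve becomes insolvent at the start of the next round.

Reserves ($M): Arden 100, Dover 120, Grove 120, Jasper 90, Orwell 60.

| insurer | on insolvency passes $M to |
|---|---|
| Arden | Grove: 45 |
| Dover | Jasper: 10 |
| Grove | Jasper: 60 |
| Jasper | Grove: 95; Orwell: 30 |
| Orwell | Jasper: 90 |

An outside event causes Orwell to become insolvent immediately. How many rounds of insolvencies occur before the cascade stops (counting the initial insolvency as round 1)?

2

Round 1 — Orwell becomes insolvent (initial).
  Jasper: +90 → 90 ≥ 90
Round 2 — Jasper becomes insolvent.
  Grove: +95 → 95 < 120
No further insolvencies.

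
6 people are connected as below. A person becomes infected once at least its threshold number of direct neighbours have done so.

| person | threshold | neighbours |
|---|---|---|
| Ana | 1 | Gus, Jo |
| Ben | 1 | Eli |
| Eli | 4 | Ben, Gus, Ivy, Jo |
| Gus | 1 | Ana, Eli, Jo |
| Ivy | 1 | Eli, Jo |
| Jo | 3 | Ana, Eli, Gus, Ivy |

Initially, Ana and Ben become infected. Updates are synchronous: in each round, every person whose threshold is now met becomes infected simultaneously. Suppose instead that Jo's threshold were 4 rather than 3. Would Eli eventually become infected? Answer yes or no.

With Jo's threshold at 4:
Round 1 — Ana, Ben become infected (initial).
Round 2 — checking thresholds:
  Eli: 1 of 4 neighbours < 4, holds.
  Gus: 1 of 3 neighbours ≥ 1, becomes infected.
  Jo: 1 of 4 neighbours < 4, holds.
Round 3 — no new infections; cascade stops.

no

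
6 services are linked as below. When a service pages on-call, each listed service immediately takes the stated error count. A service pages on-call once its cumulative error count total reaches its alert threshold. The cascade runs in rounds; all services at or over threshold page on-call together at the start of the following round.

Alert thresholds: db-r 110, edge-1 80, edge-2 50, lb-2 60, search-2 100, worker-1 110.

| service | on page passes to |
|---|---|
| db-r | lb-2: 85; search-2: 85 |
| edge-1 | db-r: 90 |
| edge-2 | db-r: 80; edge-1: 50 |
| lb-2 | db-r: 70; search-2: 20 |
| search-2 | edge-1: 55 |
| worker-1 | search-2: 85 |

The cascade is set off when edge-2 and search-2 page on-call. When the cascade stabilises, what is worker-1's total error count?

Round 1 — edge-2, search-2 page on-call (initial).
  db-r: +80 → 80 < 110
  edge-1: +50+55 → 105 ≥ 80
Round 2 — edge-1 pages on-call.
  db-r: +90 → 170 ≥ 110
Round 3 — db-r pages on-call.
  lb-2: +85 → 85 ≥ 60
Round 4 — lb-2 pages on-call.
No further pages.

0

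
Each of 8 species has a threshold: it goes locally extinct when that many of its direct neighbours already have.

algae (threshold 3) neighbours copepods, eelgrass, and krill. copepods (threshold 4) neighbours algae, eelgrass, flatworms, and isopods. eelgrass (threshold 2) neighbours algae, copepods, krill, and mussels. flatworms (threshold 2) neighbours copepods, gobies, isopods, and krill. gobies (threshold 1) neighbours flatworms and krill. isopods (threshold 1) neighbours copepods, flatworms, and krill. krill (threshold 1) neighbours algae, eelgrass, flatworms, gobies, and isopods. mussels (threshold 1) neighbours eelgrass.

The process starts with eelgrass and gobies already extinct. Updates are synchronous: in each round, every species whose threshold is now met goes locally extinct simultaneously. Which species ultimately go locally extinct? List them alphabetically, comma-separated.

eelgrass, flatworms, gobies, isopods, krill, mussels

Round 1 — eelgrass, gobies go locally extinct (initial).
Round 2 — checking thresholds:
  algae: 1 of 3 neighbours < 3, not yet.
  copepods: 1 of 4 neighbours < 4, not yet.
  flatworms: 1 of 4 neighbours < 2, not yet.
  krill: 2 of 5 neighbours ≥ 1, goes locally extinct.
  mussels: 1 of 1 neighbours ≥ 1, goes locally extinct.
Round 3 — checking thresholds:
  algae: 2 of 3 neighbours < 3, not yet.
  copepods: 1 of 4 neighbours < 4, not yet.
  flatworms: 2 of 4 neighbours ≥ 2, goes locally extinct.
  isopods: 1 of 3 neighbours ≥ 1, goes locally extinct.
Round 4 — no new extinctions; cascade stops.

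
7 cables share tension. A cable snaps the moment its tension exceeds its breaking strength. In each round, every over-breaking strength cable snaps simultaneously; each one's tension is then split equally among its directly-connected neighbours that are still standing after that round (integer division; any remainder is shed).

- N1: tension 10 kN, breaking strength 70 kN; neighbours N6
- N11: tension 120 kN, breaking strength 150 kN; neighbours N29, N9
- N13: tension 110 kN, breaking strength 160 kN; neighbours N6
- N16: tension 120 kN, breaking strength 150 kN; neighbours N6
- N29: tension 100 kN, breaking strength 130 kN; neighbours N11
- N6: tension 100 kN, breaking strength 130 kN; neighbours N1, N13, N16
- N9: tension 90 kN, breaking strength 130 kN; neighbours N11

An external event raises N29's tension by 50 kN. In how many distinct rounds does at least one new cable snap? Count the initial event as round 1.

Round 1 — N29 at 150 > 130. N29 snaps.
  N29 sheds 150 kN to N11: 150 each.
    N11: 120+150 = 270 > 150
Round 2 — N11 snaps.
  N11 sheds 270 kN to N9: 270 each.
    N9: 90+270 = 360 > 130
Round 3 — N9 snaps.
  N9 sheds 360 kN: no online neighbours, lost.
No further breaks.

3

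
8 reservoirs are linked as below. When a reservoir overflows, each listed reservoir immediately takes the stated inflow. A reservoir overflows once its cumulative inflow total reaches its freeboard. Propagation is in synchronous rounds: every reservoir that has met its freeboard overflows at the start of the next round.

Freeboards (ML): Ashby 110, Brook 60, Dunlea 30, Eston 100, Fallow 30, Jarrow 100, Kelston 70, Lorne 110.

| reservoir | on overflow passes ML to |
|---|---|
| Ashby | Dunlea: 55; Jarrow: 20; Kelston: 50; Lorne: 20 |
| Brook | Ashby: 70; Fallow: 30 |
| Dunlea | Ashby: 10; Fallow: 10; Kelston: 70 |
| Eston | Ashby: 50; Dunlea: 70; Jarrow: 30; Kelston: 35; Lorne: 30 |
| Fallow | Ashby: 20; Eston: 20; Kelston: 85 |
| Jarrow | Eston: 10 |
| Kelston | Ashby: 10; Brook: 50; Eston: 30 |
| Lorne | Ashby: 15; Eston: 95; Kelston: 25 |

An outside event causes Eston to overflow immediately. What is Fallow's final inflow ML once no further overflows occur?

Round 1 — Eston overflows (initial).
  Ashby: +50 → 50 < 110
  Dunlea: +70 → 70 ≥ 30
  Jarrow: +30 → 30 < 100
  Kelston: +35 → 35 < 70
  Lorne: +30 → 30 < 110
Round 2 — Dunlea overflows.
  Ashby: +10 → 60 < 110
  Fallow: +10 → 10 < 30
  Kelston: +70 → 105 ≥ 70
Round 3 — Kelston overflows.
  Ashby: +10 → 70 < 110
  Brook: +50 → 50 < 60
No further overflows.

10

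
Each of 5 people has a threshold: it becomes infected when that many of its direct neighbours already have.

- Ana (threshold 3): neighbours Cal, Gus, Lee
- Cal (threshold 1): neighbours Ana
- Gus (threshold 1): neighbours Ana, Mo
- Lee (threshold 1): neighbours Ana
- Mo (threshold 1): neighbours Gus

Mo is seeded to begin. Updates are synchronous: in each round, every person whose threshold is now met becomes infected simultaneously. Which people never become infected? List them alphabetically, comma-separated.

Ana, Cal, Lee

Round 1 — Mo becomes infected (initial).
Round 2 — checking thresholds:
  Gus: 1 of 2 neighbours ≥ 1, becomes infected.
Round 3 — no new infections; cascade stops.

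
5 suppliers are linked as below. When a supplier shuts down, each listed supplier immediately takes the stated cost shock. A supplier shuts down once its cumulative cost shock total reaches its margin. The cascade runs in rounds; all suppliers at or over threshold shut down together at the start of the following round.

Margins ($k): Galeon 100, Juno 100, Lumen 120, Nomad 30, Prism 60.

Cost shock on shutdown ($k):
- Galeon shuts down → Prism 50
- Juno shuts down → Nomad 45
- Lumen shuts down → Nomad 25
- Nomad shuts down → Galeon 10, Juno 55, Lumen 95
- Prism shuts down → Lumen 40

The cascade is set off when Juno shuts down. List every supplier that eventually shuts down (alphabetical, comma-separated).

Juno, Nomad

Round 1 — Juno shuts down (initial).
  Nomad: +45 → 45 ≥ 30
Round 2 — Nomad shuts down.
  Galeon: +10 → 10 < 100
  Lumen: +95 → 95 < 120
No further shutdowns.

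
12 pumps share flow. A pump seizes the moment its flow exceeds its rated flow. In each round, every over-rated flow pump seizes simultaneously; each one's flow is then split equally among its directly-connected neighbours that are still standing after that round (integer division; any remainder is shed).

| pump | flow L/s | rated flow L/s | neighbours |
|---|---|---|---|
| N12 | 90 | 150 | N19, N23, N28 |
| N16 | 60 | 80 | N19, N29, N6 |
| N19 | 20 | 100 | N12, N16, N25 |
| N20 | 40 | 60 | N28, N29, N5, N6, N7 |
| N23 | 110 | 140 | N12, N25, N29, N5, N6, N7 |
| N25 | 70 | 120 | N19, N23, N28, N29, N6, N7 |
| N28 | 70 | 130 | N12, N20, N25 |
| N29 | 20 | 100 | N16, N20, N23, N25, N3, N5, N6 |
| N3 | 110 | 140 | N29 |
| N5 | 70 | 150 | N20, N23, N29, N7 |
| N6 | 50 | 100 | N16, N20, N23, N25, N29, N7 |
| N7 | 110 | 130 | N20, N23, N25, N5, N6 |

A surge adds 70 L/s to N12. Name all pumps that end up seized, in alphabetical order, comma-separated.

N12, N16, N19, N20, N23, N25, N28, N29, N3, N5, N6, N7

Round 1 — N12 at 160 > 150. N12 seizes.
  N12 sheds 160 L/s to N19, N23, N28: 53 each (1 lost).
    N19: 20+53 = 73 ≤ 100
    N23: 110+53 = 163 > 140
    N28: 70+53 = 123 ≤ 130
Round 2 — N23 seizes.
  N23 sheds 163 L/s to N25, N29, N5, N6, N7: 32 each (3 lost).
    N25: 70+32 = 102 ≤ 120
    N29: 20+32 = 52 ≤ 100
    N5: 70+32 = 102 ≤ 150
    N6: 50+32 = 82 ≤ 100
    N7: 110+32 = 142 > 130
Round 3 — N7 seizes.
  N7 sheds 142 L/s to N20, N25, N5, N6: 35 each (2 lost).
    N20: 40+35 = 75 > 60
    N25: 102+35 = 137 > 120
    N5: 102+35 = 137 ≤ 150
    N6: 82+35 = 117 > 100
Round 4 — N20, N25, N6 seize.
  N20 sheds 75 L/s to N28, N29, N5: 25 each.
    N28: 123+25 = 148 > 130
    N29: 52+25 = 77 ≤ 100
    N5: 137+25 = 162 > 150
  N25 sheds 137 L/s to N19, N28, N29: 45 each (2 lost).
    N19: 73+45 = 118 > 100
    N28: 148+45 = 193 > 130
    N29: 77+45 = 122 > 100
  N6 sheds 117 L/s to N16, N29: 58 each (1 lost).
    N16: 60+58 = 118 > 80
    N29: 122+58 = 180 > 100
Round 5 — N16, N19, N28, N29, N5 seize.
  N16 sheds 118 L/s: no online neighbours, lost.
  N19 sheds 118 L/s: no online neighbours, lost.
  N28 sheds 193 L/s: no online neighbours, lost.
  N29 sheds 180 L/s to N3: 180 each.
    N3: 110+180 = 290 > 140
  N5 sheds 162 L/s: no online neighbours, lost.
Round 6 — N3 seizes.
  N3 sheds 290 L/s: no online neighbours, lost.
No further seizures.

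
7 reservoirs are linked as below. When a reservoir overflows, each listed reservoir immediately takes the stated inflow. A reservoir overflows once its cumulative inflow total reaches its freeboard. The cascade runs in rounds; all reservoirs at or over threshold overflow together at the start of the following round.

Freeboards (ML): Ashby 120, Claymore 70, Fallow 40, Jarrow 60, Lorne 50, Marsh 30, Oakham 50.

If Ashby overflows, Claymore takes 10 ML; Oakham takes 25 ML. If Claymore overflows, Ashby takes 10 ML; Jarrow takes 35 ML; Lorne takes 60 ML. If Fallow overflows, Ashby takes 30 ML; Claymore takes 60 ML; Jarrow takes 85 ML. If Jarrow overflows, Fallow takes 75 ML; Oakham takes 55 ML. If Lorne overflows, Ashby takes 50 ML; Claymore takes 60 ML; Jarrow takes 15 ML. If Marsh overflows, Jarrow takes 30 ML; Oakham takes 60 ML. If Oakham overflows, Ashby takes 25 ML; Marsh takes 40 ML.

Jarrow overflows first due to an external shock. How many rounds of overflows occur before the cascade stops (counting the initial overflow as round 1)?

Round 1 — Jarrow overflows (initial).
  Fallow: +75 → 75 ≥ 40
  Oakham: +55 → 55 ≥ 50
Round 2 — Fallow, Oakham overflow.
  Ashby: +30+25 → 55 < 120
  Claymore: +60 → 60 < 70
  Marsh: +40 → 40 ≥ 30
Round 3 — Marsh overflows.
No further overflows.

3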